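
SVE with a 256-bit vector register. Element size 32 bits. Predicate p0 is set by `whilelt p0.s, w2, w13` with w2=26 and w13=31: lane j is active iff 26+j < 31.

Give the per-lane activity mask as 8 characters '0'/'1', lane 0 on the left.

predicate = 11111000

register lanes = 256/32 = 8
active while 26+j < 31, i.e. j ∈ [0,5) capped at 8 ⇒ 5
bits (lane 0 leftmost): 11111000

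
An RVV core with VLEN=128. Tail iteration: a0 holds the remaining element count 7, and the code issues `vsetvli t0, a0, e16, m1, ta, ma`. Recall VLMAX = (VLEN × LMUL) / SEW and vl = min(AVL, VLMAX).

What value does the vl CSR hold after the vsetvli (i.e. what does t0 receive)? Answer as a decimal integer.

vl = 7

VLMAX = VLEN×LMUL/SEW = 128×1/16 = 8
AVL=7 ≤ VLMAX=8, so vl = 7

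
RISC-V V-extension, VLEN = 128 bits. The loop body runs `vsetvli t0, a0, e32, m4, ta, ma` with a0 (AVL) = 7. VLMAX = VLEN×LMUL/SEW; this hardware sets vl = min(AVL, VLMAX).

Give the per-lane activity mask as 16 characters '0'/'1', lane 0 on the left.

lanes per group: 128·4/32 = 16
vl ← min(7, 16) = 7
bits (lane 0 leftmost): 1111111000000000

predicate = 1111111000000000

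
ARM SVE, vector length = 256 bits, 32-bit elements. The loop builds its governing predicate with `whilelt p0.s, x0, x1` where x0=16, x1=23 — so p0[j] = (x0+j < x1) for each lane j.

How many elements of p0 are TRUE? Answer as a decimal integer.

vl = 7

256-bit reg / 32-bit elem → 8 lanes
active while 16+j < 23, i.e. j ∈ [0,7) capped at 8 ⇒ 7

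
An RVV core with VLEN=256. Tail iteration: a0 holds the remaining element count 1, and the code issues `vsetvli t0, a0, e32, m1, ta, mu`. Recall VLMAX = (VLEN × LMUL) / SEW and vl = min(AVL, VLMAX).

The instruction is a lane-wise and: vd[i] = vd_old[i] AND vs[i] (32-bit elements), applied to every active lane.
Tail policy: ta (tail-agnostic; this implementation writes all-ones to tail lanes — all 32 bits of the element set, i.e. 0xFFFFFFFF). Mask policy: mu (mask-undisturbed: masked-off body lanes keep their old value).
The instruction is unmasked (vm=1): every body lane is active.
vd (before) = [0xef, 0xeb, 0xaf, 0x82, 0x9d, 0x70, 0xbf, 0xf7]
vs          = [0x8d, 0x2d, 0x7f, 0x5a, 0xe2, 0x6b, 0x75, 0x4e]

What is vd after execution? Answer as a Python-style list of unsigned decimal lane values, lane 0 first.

vd = [141, 4294967295, 4294967295, 4294967295, 4294967295, 4294967295, 4294967295, 4294967295]

lanes per group: 256·1/32 = 8
AVL=1 ≤ VLMAX=8, so vl = 1
vd[0] and(0xef,0x8d) -> 0x8d
vd[1] tail/ones -> 0xffffffff
vd[2] tail/ones -> 0xffffffff
vd[3] tail/ones -> 0xffffffff
vd[4] tail/ones -> 0xffffffff
vd[5] tail/ones -> 0xffffffff
vd[6] tail/ones -> 0xffffffff
vd[7] tail/ones -> 0xffffffff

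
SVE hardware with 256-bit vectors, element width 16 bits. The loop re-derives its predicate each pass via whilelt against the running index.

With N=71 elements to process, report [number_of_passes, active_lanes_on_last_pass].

256-bit reg / 16-bit elem → 16 lanes
iterations = ceil(71/16) = 5; final-pass vl = 7

[iterations, last_vl] = [5, 7]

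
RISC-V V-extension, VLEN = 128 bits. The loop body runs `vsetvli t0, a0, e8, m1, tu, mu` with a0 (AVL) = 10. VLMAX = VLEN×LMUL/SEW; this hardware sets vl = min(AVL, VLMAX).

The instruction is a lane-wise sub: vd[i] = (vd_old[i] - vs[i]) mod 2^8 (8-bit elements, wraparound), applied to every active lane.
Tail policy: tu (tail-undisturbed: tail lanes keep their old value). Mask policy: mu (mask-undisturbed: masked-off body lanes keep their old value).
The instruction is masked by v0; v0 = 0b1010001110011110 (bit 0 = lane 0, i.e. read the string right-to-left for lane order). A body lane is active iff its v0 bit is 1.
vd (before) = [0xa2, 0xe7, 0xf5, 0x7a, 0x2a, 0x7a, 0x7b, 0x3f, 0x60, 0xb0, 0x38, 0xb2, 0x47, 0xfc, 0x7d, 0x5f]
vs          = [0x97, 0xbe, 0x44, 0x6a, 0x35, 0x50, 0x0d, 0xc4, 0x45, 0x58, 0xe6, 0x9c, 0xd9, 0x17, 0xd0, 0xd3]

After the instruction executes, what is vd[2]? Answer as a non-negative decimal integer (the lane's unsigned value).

VLMAX = (128 × 1) / 8 = 16 lanes
vl = min(AVL, VLMAX) = min(10, 16) = 10
  i=0: mask-off/keep → 162
  i=1: sub(0xe7,0xbe) → 41
  i=2: sub(0xf5,0x44) → 177
  i=3: sub(0x7a,0x6a) → 16
  i=4: sub(0x2a,0x35) → 245
  i=5: mask-off/keep → 122
  i=6: mask-off/keep → 123
  i=7: sub(0x3f,0xc4) → 123
  i=8: sub(0x60,0x45) → 27
  i=9: sub(0xb0,0x58) → 88
  i=10: tail/keep → 56
  i=11: tail/keep → 178
  i=12: tail/keep → 71
  i=13: tail/keep → 252
  i=14: tail/keep → 125
  i=15: tail/keep → 95

vd[2] = 177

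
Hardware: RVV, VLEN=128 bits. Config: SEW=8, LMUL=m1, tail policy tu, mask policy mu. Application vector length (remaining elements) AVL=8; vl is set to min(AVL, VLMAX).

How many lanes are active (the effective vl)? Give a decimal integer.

vl = 8

VLMAX = (128 × 1) / 8 = 16 lanes
vl = min(AVL, VLMAX) = min(8, 16) = 8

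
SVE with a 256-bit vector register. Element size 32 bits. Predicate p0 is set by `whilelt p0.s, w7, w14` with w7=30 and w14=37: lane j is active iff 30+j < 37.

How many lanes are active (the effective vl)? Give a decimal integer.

register lanes = 256/32 = 8
active while 30+j < 37, i.e. j ∈ [0,7) capped at 8 ⇒ 7

vl = 7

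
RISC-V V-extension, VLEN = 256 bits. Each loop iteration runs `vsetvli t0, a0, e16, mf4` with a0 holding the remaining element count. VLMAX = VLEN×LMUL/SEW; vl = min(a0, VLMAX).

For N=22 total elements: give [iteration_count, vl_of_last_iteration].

[iterations, last_vl] = [6, 2]

VLMAX = VLEN×LMUL/SEW = 256×1/4/16 = 4
22 elements at 4/iter → 6 passes, remainder 2 on the last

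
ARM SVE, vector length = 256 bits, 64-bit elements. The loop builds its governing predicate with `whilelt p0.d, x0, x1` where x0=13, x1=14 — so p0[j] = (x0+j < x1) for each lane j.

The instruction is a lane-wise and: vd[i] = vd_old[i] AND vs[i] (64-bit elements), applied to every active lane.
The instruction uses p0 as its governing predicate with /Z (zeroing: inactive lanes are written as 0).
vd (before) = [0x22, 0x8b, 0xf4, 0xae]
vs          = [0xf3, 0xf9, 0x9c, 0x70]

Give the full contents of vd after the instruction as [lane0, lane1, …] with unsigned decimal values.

vd = [34, 0, 0, 0]

lane count: 256 div 64 = 4
whilelt: lane j active iff 13+j < 14 → j < 1 → 1 active
  i=0: and(0x22,0xf3) → 34
  i=1: tail/zero → 0
  i=2: tail/zero → 0
  i=3: tail/zero → 0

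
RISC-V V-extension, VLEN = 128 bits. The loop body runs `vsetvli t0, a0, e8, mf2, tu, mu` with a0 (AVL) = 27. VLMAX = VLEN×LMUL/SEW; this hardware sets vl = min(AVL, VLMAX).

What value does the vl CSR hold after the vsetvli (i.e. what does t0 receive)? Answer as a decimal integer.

vl = 8

VLMAX = (128 × 1/2) / 8 = 8 lanes
AVL=27 > VLMAX=8, so vl = 8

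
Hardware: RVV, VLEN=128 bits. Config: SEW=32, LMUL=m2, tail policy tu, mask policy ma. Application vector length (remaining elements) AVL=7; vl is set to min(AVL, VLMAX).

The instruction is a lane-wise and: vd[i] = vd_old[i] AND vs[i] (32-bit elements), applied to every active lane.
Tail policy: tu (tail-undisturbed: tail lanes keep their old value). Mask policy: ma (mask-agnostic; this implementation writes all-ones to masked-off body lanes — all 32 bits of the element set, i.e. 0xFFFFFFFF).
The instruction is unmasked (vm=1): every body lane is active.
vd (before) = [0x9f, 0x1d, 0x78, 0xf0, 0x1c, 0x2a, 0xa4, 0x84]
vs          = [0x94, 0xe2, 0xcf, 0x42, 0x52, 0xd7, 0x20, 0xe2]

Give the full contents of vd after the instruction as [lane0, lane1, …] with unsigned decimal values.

vd = [148, 0, 72, 64, 16, 2, 32, 132]

VLMAX = VLEN×LMUL/SEW = 128×2/32 = 8
vl ← min(7, 8) = 7
[0] and(0x9f,0x94) = 0x94
[1] and(0x1d,0xe2) = 0x00
[2] and(0x78,0xcf) = 0x48
[3] and(0xf0,0x42) = 0x40
[4] and(0x1c,0x52) = 0x10
[5] and(0x2a,0xd7) = 0x02
[6] and(0xa4,0x20) = 0x20
[7] tail/keep = 0x84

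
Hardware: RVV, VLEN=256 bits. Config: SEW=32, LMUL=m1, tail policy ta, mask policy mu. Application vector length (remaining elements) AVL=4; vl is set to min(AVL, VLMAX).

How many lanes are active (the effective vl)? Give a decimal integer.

lanes per group: 256·1/32 = 8
vl ← min(4, 8) = 4

vl = 4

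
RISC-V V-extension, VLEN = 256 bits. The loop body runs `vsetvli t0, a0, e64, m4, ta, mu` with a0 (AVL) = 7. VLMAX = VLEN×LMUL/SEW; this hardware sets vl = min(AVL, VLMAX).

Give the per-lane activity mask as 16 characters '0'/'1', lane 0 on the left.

predicate = 1111111000000000

lanes per group: 256·4/64 = 16
vl ← min(7, 16) = 7
bits (lane 0 leftmost): 1111111000000000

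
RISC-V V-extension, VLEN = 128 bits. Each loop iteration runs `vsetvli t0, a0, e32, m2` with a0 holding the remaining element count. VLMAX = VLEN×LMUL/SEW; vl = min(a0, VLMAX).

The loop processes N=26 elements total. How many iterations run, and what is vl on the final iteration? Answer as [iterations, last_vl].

VLMAX = VLEN×LMUL/SEW = 128×2/32 = 8
N=26: ⌈26/8⌉ = 4 iters; last vl = 26 − 3×8 = 2

[iterations, last_vl] = [4, 2]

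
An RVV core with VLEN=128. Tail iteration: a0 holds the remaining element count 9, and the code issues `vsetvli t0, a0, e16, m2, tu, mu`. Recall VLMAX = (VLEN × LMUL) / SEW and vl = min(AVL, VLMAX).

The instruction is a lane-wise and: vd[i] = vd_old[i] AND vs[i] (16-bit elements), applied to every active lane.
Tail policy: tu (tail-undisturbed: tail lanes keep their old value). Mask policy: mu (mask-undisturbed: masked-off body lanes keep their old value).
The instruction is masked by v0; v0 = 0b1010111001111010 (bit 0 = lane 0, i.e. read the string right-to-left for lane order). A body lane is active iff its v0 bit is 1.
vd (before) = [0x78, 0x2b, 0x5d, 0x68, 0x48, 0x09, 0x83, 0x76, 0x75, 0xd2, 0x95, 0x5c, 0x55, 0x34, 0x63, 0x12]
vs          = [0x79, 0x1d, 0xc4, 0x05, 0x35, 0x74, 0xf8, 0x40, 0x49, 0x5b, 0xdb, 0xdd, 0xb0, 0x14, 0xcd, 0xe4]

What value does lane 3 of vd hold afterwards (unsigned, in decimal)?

lanes per group: 128·2/16 = 16
AVL=9 ≤ VLMAX=16, so vl = 9
lane  0: mask-off/keep ⇒ 0x78
lane  1: and(0x2b,0x1d) ⇒ 0x09
lane  2: mask-off/keep ⇒ 0x5d
lane  3: and(0x68,0x05) ⇒ 0x00
lane  4: and(0x48,0x35) ⇒ 0x00
lane  5: and(0x09,0x74) ⇒ 0x00
lane  6: and(0x83,0xf8) ⇒ 0x80
lane  7: mask-off/keep ⇒ 0x76
lane  8: mask-off/keep ⇒ 0x75
lane  9: tail/keep ⇒ 0xd2
lane 10: tail/keep ⇒ 0x95
lane 11: tail/keep ⇒ 0x5c
lane 12: tail/keep ⇒ 0x55
lane 13: tail/keep ⇒ 0x34
lane 14: tail/keep ⇒ 0x63
lane 15: tail/keep ⇒ 0x12

vd[3] = 0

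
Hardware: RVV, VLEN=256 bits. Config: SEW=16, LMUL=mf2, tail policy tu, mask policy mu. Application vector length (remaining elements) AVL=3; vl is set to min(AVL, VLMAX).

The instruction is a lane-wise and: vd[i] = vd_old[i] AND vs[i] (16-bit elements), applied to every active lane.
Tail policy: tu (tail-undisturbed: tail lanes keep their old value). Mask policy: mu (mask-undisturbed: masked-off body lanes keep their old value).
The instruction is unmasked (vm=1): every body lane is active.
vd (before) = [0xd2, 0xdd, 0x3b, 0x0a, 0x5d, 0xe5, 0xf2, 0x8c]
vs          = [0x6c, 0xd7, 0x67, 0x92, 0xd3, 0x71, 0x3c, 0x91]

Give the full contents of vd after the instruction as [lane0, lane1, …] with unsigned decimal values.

vd = [64, 213, 35, 10, 93, 229, 242, 140]

lanes per group: 256·1/2/16 = 8
AVL=3 ≤ VLMAX=8, so vl = 3
  i=0: and(0xd2,0x6c) → 64
  i=1: and(0xdd,0xd7) → 213
  i=2: and(0x3b,0x67) → 35
  i=3: tail/keep → 10
  i=4: tail/keep → 93
  i=5: tail/keep → 229
  i=6: tail/keep → 242
  i=7: tail/keep → 140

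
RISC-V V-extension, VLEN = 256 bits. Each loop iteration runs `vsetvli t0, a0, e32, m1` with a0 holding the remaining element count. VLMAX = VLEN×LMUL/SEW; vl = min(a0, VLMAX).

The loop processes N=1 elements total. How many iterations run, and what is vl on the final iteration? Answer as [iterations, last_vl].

[iterations, last_vl] = [1, 1]

VLMAX = VLEN×LMUL/SEW = 256×1/32 = 8
1 elements at 8/iter → 1 passes, remainder 1 on the last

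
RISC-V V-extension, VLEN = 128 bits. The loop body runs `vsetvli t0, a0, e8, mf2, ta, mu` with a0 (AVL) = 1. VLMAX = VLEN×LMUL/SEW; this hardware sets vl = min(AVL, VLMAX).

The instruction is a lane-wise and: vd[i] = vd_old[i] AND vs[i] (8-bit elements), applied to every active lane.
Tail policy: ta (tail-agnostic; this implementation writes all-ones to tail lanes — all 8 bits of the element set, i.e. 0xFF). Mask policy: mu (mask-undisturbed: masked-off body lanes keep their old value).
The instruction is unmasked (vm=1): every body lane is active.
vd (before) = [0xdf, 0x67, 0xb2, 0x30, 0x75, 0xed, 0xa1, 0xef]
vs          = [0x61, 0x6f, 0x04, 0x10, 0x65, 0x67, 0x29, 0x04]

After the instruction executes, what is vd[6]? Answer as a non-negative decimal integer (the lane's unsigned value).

vd[6] = 255

VLMAX = (128 × 1/2) / 8 = 8 lanes
AVL=1 ≤ VLMAX=8, so vl = 1
  i=0: and(0xdf,0x61) → 65
  i=1: tail/ones → 255
  i=2: tail/ones → 255
  i=3: tail/ones → 255
  i=4: tail/ones → 255
  i=5: tail/ones → 255
  i=6: tail/ones → 255
  i=7: tail/ones → 255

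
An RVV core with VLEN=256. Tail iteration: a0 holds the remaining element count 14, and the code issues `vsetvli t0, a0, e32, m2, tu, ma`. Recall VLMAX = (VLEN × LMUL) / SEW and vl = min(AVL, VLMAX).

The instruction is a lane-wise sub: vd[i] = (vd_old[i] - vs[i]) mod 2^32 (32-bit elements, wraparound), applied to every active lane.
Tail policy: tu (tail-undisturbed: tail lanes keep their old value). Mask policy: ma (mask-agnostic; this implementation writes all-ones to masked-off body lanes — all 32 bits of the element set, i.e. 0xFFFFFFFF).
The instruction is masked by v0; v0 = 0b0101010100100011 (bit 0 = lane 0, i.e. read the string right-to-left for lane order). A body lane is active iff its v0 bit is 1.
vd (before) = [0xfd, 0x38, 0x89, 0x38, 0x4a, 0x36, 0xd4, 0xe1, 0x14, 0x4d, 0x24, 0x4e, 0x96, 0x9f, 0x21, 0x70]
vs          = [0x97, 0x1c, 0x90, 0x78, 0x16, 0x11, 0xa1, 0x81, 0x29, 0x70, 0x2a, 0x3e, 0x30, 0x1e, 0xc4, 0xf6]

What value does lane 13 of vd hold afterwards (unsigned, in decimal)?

vd[13] = 4294967295

lanes per group: 256·2/32 = 16
vl = min(AVL, VLMAX) = min(14, 16) = 14
[0] sub(0xfd,0x97) = 0x66
[1] sub(0x38,0x1c) = 0x1c
[2] mask-off/ones = 0xffffffff
[3] mask-off/ones = 0xffffffff
[4] mask-off/ones = 0xffffffff
[5] sub(0x36,0x11) = 0x25
[6] mask-off/ones = 0xffffffff
[7] mask-off/ones = 0xffffffff
[8] sub(0x14,0x29) = 0xffffffeb
[9] mask-off/ones = 0xffffffff
[10] sub(0x24,0x2a) = 0xfffffffa
[11] mask-off/ones = 0xffffffff
[12] sub(0x96,0x30) = 0x66
[13] mask-off/ones = 0xffffffff
[14] tail/keep = 0x21
[15] tail/keep = 0x70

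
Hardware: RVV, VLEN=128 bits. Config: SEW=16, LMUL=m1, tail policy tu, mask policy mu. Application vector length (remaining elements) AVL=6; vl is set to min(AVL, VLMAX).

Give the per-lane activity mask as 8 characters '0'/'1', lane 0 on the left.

lanes per group: 128·1/16 = 8
vl = min(AVL, VLMAX) = min(6, 8) = 6
bits (lane 0 leftmost): 11111100

predicate = 11111100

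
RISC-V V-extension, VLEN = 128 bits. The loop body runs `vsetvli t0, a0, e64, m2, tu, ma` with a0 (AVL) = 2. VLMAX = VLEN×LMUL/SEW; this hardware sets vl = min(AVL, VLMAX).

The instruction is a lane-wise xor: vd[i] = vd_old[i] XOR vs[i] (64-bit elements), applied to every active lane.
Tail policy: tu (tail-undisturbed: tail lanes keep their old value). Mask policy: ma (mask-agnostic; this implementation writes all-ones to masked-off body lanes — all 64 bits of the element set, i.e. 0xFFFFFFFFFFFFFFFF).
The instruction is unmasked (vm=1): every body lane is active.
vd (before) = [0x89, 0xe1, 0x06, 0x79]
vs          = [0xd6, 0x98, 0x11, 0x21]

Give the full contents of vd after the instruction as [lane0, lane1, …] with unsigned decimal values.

lanes per group: 128·2/64 = 4
AVL=2 ≤ VLMAX=4, so vl = 2
lane  0: xor(0x89,0xd6) ⇒ 0x5f
lane  1: xor(0xe1,0x98) ⇒ 0x79
lane  2: tail/keep ⇒ 0x06
lane  3: tail/keep ⇒ 0x79

vd = [95, 121, 6, 121]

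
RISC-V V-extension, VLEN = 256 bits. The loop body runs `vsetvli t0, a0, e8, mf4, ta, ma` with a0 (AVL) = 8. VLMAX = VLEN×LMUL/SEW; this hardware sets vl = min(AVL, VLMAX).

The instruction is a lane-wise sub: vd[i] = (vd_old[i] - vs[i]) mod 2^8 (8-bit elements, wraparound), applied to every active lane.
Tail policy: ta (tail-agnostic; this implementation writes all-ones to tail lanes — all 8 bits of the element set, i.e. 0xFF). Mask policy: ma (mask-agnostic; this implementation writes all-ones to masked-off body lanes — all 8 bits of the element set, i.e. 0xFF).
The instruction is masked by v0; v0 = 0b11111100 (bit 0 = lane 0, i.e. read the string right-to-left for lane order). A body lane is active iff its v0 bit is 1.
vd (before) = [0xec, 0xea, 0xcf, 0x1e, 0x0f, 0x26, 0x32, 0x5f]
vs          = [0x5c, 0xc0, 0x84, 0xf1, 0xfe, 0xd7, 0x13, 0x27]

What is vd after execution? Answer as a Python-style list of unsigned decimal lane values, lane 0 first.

vd = [255, 255, 75, 45, 17, 79, 31, 56]

VLMAX = (256 × 1/4) / 8 = 8 lanes
AVL=8 ≤ VLMAX=8, so vl = 8
[0] mask-off/ones = 0xff
[1] mask-off/ones = 0xff
[2] sub(0xcf,0x84) = 0x4b
[3] sub(0x1e,0xf1) = 0x2d
[4] sub(0x0f,0xfe) = 0x11
[5] sub(0x26,0xd7) = 0x4f
[6] sub(0x32,0x13) = 0x1f
[7] sub(0x5f,0x27) = 0x38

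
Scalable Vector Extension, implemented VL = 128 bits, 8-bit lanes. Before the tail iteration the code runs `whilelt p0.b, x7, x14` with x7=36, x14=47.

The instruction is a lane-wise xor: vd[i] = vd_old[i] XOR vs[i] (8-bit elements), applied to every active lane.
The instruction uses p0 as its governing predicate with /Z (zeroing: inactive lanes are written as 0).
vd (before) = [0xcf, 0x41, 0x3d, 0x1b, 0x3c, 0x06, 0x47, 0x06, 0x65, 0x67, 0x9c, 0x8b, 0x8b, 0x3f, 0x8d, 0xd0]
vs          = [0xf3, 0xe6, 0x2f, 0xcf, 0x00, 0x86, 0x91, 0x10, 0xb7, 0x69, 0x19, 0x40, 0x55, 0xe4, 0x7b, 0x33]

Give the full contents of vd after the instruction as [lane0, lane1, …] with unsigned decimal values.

vd = [60, 167, 18, 212, 60, 128, 214, 22, 210, 14, 133, 0, 0, 0, 0, 0]

register lanes = 128/8 = 16
p0[j] = (36+j < 47); true for j=0..10 → 11 lanes set
lane  0: xor(0xcf,0xf3) ⇒ 0x3c
lane  1: xor(0x41,0xe6) ⇒ 0xa7
lane  2: xor(0x3d,0x2f) ⇒ 0x12
lane  3: xor(0x1b,0xcf) ⇒ 0xd4
lane  4: xor(0x3c,0x00) ⇒ 0x3c
lane  5: xor(0x06,0x86) ⇒ 0x80
lane  6: xor(0x47,0x91) ⇒ 0xd6
lane  7: xor(0x06,0x10) ⇒ 0x16
lane  8: xor(0x65,0xb7) ⇒ 0xd2
lane  9: xor(0x67,0x69) ⇒ 0x0e
lane 10: xor(0x9c,0x19) ⇒ 0x85
lane 11: tail/zero ⇒ 0x00
lane 12: tail/zero ⇒ 0x00
lane 13: tail/zero ⇒ 0x00
lane 14: tail/zero ⇒ 0x00
lane 15: tail/zero ⇒ 0x00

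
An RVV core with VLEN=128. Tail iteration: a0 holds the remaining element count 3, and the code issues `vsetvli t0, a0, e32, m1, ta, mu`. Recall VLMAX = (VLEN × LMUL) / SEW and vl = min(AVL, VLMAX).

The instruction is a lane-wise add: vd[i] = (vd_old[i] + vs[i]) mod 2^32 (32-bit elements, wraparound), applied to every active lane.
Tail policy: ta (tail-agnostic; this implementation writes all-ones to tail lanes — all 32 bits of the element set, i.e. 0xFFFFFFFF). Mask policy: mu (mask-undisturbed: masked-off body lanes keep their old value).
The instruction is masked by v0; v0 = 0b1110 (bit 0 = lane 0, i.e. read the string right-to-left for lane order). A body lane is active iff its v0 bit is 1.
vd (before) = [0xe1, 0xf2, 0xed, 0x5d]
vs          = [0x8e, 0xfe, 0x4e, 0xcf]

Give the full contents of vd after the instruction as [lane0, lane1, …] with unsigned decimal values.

lanes per group: 128·1/32 = 4
vl = min(AVL, VLMAX) = min(3, 4) = 3
vd[0] mask-off/keep -> 0xe1
vd[1] add(0xf2,0xfe) -> 0x1f0
vd[2] add(0xed,0x4e) -> 0x13b
vd[3] tail/ones -> 0xffffffff

vd = [225, 496, 315, 4294967295]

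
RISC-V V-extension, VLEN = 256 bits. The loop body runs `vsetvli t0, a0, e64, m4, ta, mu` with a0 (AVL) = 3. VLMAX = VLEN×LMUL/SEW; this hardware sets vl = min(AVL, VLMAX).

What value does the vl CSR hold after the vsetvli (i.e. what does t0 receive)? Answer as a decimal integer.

vl = 3

VLMAX = (256 × 4) / 64 = 16 lanes
vl ← min(3, 16) = 3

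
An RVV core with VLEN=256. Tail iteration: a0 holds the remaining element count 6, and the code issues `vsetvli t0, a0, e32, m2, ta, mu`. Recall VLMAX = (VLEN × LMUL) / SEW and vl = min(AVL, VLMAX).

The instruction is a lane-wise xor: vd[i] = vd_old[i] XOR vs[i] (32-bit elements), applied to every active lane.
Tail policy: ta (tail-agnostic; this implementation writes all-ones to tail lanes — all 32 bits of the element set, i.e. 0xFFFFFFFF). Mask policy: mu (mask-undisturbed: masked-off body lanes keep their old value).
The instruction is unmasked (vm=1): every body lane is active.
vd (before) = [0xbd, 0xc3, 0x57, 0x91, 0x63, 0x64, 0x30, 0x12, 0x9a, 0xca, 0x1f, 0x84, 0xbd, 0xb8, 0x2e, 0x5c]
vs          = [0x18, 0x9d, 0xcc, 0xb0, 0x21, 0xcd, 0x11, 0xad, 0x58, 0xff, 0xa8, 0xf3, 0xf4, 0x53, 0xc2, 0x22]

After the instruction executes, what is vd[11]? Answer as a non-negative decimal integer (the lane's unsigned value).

vd[11] = 4294967295

VLMAX = (256 × 2) / 32 = 16 lanes
vl = min(AVL, VLMAX) = min(6, 16) = 6
lane  0: xor(0xbd,0x18) ⇒ 0xa5
lane  1: xor(0xc3,0x9d) ⇒ 0x5e
lane  2: xor(0x57,0xcc) ⇒ 0x9b
lane  3: xor(0x91,0xb0) ⇒ 0x21
lane  4: xor(0x63,0x21) ⇒ 0x42
lane  5: xor(0x64,0xcd) ⇒ 0xa9
lane  6: tail/ones ⇒ 0xffffffff
lane  7: tail/ones ⇒ 0xffffffff
lane  8: tail/ones ⇒ 0xffffffff
lane  9: tail/ones ⇒ 0xffffffff
lane 10: tail/ones ⇒ 0xffffffff
lane 11: tail/ones ⇒ 0xffffffff
lane 12: tail/ones ⇒ 0xffffffff
lane 13: tail/ones ⇒ 0xffffffff
lane 14: tail/ones ⇒ 0xffffffff
lane 15: tail/ones ⇒ 0xffffffff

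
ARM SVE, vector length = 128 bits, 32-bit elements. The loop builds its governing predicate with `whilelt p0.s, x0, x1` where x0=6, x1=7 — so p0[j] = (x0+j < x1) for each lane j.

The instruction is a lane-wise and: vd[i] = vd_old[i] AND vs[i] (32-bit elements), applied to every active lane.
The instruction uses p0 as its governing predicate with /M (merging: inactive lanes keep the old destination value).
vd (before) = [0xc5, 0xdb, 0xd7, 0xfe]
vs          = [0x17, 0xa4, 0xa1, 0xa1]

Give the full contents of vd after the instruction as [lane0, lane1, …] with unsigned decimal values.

register lanes = 128/32 = 4
p0[j] = (6+j < 7); true for j=0..0 → 1 lanes set
[0] and(0xc5,0x17) = 0x05
[1] tail/keep = 0xdb
[2] tail/keep = 0xd7
[3] tail/keep = 0xfe

vd = [5, 219, 215, 254]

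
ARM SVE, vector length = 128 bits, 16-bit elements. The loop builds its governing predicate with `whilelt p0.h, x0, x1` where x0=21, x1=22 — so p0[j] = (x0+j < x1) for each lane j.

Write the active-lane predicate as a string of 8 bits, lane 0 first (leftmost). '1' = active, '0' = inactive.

predicate = 10000000

register lanes = 128/16 = 8
whilelt: lane j active iff 21+j < 22 → j < 1 → 1 active
bits (lane 0 leftmost): 10000000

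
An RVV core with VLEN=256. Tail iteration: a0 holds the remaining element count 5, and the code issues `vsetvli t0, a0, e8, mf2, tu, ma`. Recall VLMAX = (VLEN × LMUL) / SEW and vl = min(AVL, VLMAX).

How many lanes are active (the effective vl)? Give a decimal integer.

vl = 5

VLMAX = (256 × 1/2) / 8 = 16 lanes
AVL=5 ≤ VLMAX=16, so vl = 5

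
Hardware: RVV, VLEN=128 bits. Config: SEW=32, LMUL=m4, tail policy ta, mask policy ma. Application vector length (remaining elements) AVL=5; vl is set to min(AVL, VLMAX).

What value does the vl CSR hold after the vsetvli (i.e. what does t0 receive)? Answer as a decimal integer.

lanes per group: 128·4/32 = 16
vl = min(AVL, VLMAX) = min(5, 16) = 5

vl = 5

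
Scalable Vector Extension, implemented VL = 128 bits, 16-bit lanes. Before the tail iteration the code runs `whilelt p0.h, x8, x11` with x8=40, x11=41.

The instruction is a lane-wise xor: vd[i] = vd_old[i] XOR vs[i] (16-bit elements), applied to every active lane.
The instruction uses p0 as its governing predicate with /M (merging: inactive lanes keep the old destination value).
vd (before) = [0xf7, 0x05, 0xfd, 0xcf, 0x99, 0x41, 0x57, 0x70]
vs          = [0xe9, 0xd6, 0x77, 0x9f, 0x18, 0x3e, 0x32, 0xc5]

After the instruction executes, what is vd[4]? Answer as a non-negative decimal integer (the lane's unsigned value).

vd[4] = 153

register lanes = 128/16 = 8
active while 40+j < 41, i.e. j ∈ [0,1) capped at 8 ⇒ 1
  i=0: xor(0xf7,0xe9) → 30
  i=1: tail/keep → 5
  i=2: tail/keep → 253
  i=3: tail/keep → 207
  i=4: tail/keep → 153
  i=5: tail/keep → 65
  i=6: tail/keep → 87
  i=7: tail/keep → 112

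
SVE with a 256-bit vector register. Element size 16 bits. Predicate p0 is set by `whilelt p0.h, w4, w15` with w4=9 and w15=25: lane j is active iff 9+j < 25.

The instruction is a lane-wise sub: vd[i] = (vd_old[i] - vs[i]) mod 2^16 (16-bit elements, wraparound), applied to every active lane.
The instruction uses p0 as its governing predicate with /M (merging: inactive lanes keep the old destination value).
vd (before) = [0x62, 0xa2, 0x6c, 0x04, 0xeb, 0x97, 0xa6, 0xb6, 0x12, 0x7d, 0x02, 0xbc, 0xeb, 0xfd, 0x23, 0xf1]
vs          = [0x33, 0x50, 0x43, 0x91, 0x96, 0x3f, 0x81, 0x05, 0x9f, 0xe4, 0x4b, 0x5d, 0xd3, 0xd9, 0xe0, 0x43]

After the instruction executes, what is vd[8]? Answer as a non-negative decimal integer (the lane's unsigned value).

vd[8] = 65395

lane count: 256 div 16 = 16
active while 9+j < 25, i.e. j ∈ [0,16) capped at 16 ⇒ 16
vd[0] sub(0x62,0x33) -> 0x2f
vd[1] sub(0xa2,0x50) -> 0x52
vd[2] sub(0x6c,0x43) -> 0x29
vd[3] sub(0x04,0x91) -> 0xff73
vd[4] sub(0xeb,0x96) -> 0x55
vd[5] sub(0x97,0x3f) -> 0x58
vd[6] sub(0xa6,0x81) -> 0x25
vd[7] sub(0xb6,0x05) -> 0xb1
vd[8] sub(0x12,0x9f) -> 0xff73
vd[9] sub(0x7d,0xe4) -> 0xff99
vd[10] sub(0x02,0x4b) -> 0xffb7
vd[11] sub(0xbc,0x5d) -> 0x5f
vd[12] sub(0xeb,0xd3) -> 0x18
vd[13] sub(0xfd,0xd9) -> 0x24
vd[14] sub(0x23,0xe0) -> 0xff43
vd[15] sub(0xf1,0x43) -> 0xae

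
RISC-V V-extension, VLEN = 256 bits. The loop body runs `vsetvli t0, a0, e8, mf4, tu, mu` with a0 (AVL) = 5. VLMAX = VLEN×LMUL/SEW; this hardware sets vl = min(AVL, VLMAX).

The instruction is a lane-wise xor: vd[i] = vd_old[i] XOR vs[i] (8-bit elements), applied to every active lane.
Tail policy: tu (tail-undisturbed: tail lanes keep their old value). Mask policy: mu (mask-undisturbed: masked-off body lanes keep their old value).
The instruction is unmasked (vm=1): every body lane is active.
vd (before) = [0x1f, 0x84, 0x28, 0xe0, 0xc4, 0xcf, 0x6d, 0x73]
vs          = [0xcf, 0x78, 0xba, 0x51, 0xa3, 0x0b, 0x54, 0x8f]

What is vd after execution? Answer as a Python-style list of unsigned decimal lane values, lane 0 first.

VLMAX = (256 × 1/4) / 8 = 8 lanes
vl ← min(5, 8) = 5
lane  0: xor(0x1f,0xcf) ⇒ 0xd0
lane  1: xor(0x84,0x78) ⇒ 0xfc
lane  2: xor(0x28,0xba) ⇒ 0x92
lane  3: xor(0xe0,0x51) ⇒ 0xb1
lane  4: xor(0xc4,0xa3) ⇒ 0x67
lane  5: tail/keep ⇒ 0xcf
lane  6: tail/keep ⇒ 0x6d
lane  7: tail/keep ⇒ 0x73

vd = [208, 252, 146, 177, 103, 207, 109, 115]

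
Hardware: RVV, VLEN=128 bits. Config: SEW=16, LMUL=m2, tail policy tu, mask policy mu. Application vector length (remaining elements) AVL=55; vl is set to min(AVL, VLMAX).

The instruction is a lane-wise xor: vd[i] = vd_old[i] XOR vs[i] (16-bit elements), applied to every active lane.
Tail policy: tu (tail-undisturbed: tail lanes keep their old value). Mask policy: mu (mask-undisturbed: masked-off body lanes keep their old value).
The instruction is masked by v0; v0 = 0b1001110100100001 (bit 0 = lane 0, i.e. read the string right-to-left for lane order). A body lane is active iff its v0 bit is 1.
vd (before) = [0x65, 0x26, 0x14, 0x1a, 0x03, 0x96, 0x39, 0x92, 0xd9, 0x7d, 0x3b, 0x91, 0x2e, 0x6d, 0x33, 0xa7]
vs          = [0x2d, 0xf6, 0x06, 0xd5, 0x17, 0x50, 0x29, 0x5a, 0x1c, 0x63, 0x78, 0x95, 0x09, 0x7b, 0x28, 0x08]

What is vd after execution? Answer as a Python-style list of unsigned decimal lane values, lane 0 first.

VLMAX = VLEN×LMUL/SEW = 128×2/16 = 16
vl ← min(55, 16) = 16
[0] xor(0x65,0x2d) = 0x48
[1] mask-off/keep = 0x26
[2] mask-off/keep = 0x14
[3] mask-off/keep = 0x1a
[4] mask-off/keep = 0x03
[5] xor(0x96,0x50) = 0xc6
[6] mask-off/keep = 0x39
[7] mask-off/keep = 0x92
[8] xor(0xd9,0x1c) = 0xc5
[9] mask-off/keep = 0x7d
[10] xor(0x3b,0x78) = 0x43
[11] xor(0x91,0x95) = 0x04
[12] xor(0x2e,0x09) = 0x27
[13] mask-off/keep = 0x6d
[14] mask-off/keep = 0x33
[15] xor(0xa7,0x08) = 0xaf

vd = [72, 38, 20, 26, 3, 198, 57, 146, 197, 125, 67, 4, 39, 109, 51, 175]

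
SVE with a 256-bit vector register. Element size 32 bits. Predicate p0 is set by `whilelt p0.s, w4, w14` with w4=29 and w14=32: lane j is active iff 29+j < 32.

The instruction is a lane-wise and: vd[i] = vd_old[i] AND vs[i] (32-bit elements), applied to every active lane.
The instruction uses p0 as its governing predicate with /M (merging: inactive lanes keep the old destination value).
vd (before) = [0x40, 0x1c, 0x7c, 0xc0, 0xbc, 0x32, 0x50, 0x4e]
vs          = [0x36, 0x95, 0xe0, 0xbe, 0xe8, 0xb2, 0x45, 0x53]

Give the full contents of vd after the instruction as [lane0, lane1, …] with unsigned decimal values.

register lanes = 256/32 = 8
whilelt: lane j active iff 29+j < 32 → j < 3 → 3 active
vd[0] and(0x40,0x36) -> 0x00
vd[1] and(0x1c,0x95) -> 0x14
vd[2] and(0x7c,0xe0) -> 0x60
vd[3] tail/keep -> 0xc0
vd[4] tail/keep -> 0xbc
vd[5] tail/keep -> 0x32
vd[6] tail/keep -> 0x50
vd[7] tail/keep -> 0x4e

vd = [0, 20, 96, 192, 188, 50, 80, 78]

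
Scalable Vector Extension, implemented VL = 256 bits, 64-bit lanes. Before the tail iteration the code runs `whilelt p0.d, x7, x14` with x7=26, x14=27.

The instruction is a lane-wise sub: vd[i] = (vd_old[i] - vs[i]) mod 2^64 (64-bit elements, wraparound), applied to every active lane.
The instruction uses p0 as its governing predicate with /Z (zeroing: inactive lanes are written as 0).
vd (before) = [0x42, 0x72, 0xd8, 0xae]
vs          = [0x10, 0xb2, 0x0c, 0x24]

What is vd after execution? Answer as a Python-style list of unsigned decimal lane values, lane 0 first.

vd = [50, 0, 0, 0]

register lanes = 256/64 = 4
active while 26+j < 27, i.e. j ∈ [0,1) capped at 4 ⇒ 1
vd[0] sub(0x42,0x10) -> 0x32
vd[1] tail/zero -> 0x00
vd[2] tail/zero -> 0x00
vd[3] tail/zero -> 0x00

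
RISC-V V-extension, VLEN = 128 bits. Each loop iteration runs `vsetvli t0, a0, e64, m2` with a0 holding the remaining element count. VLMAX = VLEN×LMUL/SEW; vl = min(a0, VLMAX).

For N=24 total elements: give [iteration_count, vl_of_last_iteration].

[iterations, last_vl] = [6, 4]

lanes per group: 128·2/64 = 4
N=24: ⌈24/4⌉ = 6 iters; last vl = 24 − 5×4 = 4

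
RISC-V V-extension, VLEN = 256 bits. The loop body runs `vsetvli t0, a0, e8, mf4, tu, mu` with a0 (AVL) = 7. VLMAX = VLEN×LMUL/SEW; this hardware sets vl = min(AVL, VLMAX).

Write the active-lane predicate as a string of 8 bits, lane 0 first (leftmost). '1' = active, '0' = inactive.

predicate = 11111110

VLMAX = (256 × 1/4) / 8 = 8 lanes
AVL=7 ≤ VLMAX=8, so vl = 7
bits (lane 0 leftmost): 11111110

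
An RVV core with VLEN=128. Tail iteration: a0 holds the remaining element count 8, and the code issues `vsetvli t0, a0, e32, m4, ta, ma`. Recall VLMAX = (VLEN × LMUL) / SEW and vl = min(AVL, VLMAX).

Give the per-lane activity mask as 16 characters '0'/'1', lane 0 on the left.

predicate = 1111111100000000

VLMAX = (128 × 4) / 32 = 16 lanes
vl ← min(8, 16) = 8
bits (lane 0 leftmost): 1111111100000000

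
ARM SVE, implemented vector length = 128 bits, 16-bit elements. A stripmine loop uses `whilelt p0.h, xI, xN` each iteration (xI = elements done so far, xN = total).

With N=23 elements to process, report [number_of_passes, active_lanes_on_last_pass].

[iterations, last_vl] = [3, 7]

lane count: 128 div 16 = 8
iterations = ceil(23/8) = 3; final-pass vl = 7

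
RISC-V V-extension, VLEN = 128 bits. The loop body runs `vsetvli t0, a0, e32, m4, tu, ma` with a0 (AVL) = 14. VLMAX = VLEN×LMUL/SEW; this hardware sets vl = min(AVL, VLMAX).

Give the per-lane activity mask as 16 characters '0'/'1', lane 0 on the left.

lanes per group: 128·4/32 = 16
AVL=14 ≤ VLMAX=16, so vl = 14
bits (lane 0 leftmost): 1111111111111100

predicate = 1111111111111100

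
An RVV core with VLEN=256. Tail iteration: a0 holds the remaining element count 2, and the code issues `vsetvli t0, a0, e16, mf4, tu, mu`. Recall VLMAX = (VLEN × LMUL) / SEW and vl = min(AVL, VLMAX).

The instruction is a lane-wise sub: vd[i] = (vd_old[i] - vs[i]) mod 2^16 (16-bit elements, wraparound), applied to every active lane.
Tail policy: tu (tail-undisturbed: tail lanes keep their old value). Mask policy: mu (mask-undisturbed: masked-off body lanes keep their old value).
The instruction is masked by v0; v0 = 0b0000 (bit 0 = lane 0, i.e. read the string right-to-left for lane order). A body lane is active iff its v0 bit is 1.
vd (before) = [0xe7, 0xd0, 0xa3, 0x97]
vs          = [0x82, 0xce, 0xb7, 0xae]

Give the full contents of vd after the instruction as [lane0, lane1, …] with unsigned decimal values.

lanes per group: 256·1/4/16 = 4
vl ← min(2, 4) = 2
[0] mask-off/keep = 0xe7
[1] mask-off/keep = 0xd0
[2] tail/keep = 0xa3
[3] tail/keep = 0x97

vd = [231, 208, 163, 151]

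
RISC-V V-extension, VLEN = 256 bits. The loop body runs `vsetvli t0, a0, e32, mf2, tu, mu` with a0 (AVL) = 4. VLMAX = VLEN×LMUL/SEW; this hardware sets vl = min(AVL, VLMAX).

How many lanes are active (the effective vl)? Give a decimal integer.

VLMAX = VLEN×LMUL/SEW = 256×1/2/32 = 4
AVL=4 ≤ VLMAX=4, so vl = 4

vl = 4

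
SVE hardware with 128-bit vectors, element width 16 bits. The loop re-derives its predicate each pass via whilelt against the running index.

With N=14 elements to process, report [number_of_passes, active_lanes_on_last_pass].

lane count: 128 div 16 = 8
N=14: ⌈14/8⌉ = 2 iters; last vl = 14 − 1×8 = 6

[iterations, last_vl] = [2, 6]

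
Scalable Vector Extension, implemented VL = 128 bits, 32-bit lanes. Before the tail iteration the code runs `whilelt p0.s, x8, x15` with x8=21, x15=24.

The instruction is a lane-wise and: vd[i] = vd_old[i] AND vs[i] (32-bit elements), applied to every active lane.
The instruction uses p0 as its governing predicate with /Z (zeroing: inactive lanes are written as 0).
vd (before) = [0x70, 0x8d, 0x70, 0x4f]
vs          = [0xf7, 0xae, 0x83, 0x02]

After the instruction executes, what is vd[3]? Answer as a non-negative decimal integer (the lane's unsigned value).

vd[3] = 0

128-bit reg / 32-bit elem → 4 lanes
active while 21+j < 24, i.e. j ∈ [0,3) capped at 4 ⇒ 3
vd[0] and(0x70,0xf7) -> 0x70
vd[1] and(0x8d,0xae) -> 0x8c
vd[2] and(0x70,0x83) -> 0x00
vd[3] tail/zero -> 0x00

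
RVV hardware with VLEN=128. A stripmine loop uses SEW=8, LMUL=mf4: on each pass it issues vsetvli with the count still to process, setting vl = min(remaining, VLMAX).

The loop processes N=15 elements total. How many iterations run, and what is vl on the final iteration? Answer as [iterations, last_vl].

[iterations, last_vl] = [4, 3]

lanes per group: 128·1/4/8 = 4
15 elements at 4/iter → 4 passes, remainder 3 on the last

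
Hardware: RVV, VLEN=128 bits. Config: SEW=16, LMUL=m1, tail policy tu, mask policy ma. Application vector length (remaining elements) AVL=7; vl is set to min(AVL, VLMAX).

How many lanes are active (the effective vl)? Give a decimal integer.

vl = 7

VLMAX = (128 × 1) / 16 = 8 lanes
vl ← min(7, 8) = 7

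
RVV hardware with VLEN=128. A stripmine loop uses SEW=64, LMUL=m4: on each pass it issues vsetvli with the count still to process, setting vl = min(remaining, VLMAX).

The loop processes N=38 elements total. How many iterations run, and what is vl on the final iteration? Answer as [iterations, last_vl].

lanes per group: 128·4/64 = 8
iterations = ceil(38/8) = 5; final-pass vl = 6

[iterations, last_vl] = [5, 6]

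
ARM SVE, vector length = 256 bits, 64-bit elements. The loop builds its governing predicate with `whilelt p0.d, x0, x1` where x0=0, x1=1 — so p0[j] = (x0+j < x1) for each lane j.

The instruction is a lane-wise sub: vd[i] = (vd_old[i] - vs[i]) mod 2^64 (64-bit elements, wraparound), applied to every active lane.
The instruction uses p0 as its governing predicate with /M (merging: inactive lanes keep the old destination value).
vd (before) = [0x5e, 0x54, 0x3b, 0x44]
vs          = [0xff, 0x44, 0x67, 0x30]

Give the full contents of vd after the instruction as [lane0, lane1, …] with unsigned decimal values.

vd = [18446744073709551455, 84, 59, 68]

register lanes = 256/64 = 4
active while 0+j < 1, i.e. j ∈ [0,1) capped at 4 ⇒ 1
lane  0: sub(0x5e,0xff) ⇒ 0xffffffffffffff5f
lane  1: tail/keep ⇒ 0x54
lane  2: tail/keep ⇒ 0x3b
lane  3: tail/keep ⇒ 0x44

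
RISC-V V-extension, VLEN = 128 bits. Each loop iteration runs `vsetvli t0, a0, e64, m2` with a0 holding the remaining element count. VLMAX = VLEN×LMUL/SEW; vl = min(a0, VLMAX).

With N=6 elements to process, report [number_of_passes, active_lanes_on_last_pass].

[iterations, last_vl] = [2, 2]

VLMAX = (128 × 2) / 64 = 4 lanes
6 elements at 4/iter → 2 passes, remainder 2 on the last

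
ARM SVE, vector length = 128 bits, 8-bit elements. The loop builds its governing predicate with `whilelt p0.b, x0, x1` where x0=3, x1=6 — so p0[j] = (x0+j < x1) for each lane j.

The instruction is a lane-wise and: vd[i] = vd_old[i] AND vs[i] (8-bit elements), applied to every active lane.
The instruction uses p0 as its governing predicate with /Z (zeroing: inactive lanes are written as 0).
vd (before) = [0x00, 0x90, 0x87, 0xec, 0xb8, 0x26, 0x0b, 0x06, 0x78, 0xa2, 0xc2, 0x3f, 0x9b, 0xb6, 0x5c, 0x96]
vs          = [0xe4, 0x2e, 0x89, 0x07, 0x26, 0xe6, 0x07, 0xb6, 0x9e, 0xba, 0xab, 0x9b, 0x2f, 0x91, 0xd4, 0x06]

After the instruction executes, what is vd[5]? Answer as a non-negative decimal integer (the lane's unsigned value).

lane count: 128 div 8 = 16
p0[j] = (3+j < 6); true for j=0..2 → 3 lanes set
lane  0: and(0x00,0xe4) ⇒ 0x00
lane  1: and(0x90,0x2e) ⇒ 0x00
lane  2: and(0x87,0x89) ⇒ 0x81
lane  3: tail/zero ⇒ 0x00
lane  4: tail/zero ⇒ 0x00
lane  5: tail/zero ⇒ 0x00
lane  6: tail/zero ⇒ 0x00
lane  7: tail/zero ⇒ 0x00
lane  8: tail/zero ⇒ 0x00
lane  9: tail/zero ⇒ 0x00
lane 10: tail/zero ⇒ 0x00
lane 11: tail/zero ⇒ 0x00
lane 12: tail/zero ⇒ 0x00
lane 13: tail/zero ⇒ 0x00
lane 14: tail/zero ⇒ 0x00
lane 15: tail/zero ⇒ 0x00

vd[5] = 0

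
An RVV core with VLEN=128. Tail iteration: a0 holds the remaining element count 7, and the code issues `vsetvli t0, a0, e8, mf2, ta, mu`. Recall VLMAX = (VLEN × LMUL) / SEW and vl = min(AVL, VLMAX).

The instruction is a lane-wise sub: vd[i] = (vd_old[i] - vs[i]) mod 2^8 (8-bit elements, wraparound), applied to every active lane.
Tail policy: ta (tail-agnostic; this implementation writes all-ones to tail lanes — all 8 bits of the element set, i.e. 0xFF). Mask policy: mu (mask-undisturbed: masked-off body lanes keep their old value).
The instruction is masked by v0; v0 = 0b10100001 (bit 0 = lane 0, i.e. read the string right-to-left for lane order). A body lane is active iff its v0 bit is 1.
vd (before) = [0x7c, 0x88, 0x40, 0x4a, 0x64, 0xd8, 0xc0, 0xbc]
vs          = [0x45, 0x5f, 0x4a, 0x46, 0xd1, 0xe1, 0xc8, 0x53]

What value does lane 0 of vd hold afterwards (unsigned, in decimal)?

lanes per group: 128·1/2/8 = 8
AVL=7 ≤ VLMAX=8, so vl = 7
vd[0] sub(0x7c,0x45) -> 0x37
vd[1] mask-off/keep -> 0x88
vd[2] mask-off/keep -> 0x40
vd[3] mask-off/keep -> 0x4a
vd[4] mask-off/keep -> 0x64
vd[5] sub(0xd8,0xe1) -> 0xf7
vd[6] mask-off/keep -> 0xc0
vd[7] tail/ones -> 0xff

vd[0] = 55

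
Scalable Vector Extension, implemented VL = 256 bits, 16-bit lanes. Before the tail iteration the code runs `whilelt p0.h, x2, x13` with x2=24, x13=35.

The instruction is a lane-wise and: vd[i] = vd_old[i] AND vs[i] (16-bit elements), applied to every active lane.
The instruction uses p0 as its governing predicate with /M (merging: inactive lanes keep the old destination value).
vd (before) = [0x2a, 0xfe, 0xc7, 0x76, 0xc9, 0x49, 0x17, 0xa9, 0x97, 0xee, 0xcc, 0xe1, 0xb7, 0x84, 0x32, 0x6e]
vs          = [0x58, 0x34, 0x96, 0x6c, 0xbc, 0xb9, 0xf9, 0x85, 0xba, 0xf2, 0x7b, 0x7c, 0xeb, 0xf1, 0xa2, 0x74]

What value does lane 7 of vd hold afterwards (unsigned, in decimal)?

vd[7] = 129

256-bit reg / 16-bit elem → 16 lanes
active while 24+j < 35, i.e. j ∈ [0,11) capped at 16 ⇒ 11
[0] and(0x2a,0x58) = 0x08
[1] and(0xfe,0x34) = 0x34
[2] and(0xc7,0x96) = 0x86
[3] and(0x76,0x6c) = 0x64
[4] and(0xc9,0xbc) = 0x88
[5] and(0x49,0xb9) = 0x09
[6] and(0x17,0xf9) = 0x11
[7] and(0xa9,0x85) = 0x81
[8] and(0x97,0xba) = 0x92
[9] and(0xee,0xf2) = 0xe2
[10] and(0xcc,0x7b) = 0x48
[11] tail/keep = 0xe1
[12] tail/keep = 0xb7
[13] tail/keep = 0x84
[14] tail/keep = 0x32
[15] tail/keep = 0x6e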